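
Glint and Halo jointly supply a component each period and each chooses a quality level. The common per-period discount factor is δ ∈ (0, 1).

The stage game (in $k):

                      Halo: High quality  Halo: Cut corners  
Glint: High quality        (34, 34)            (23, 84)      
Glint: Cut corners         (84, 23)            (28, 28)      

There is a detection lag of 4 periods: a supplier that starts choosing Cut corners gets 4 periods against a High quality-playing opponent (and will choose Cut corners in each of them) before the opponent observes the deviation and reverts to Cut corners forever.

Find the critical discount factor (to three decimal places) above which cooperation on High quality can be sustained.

0.972

Deviating for the 4 undetected periods gains 84−34 = 50 per period over cooperation, then loses 34−28 = 6 per period forever once punishment starts.
Gain: 50(1 + δ + … + δ^3); loss: 6·δ^4/(1−δ).
No profitable deviation ⇔ 50(1−δ^4) ≤ 6·δ^4, i.e. δ^4 ≥ 50/(50+6) = 25/28.
Hence δ ≥ (25/28)^(1/4) ≈ 0.972.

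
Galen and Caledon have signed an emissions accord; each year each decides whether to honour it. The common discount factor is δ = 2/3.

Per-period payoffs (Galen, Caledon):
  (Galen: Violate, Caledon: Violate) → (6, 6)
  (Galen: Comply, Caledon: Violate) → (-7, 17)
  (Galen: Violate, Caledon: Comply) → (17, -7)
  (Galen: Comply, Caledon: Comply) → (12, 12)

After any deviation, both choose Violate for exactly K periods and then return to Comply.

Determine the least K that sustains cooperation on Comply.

2

Need Σ_{k=1}^{K} δ^k ≥ (17−12)/(12−6) = 0.8333 at δ = 2/3.
At K = 1 the sum is 0.6667 < 0.8333; at K = 2 it is 1.1111 ≥ 0.8333.
So the minimum punishment length is K = 2.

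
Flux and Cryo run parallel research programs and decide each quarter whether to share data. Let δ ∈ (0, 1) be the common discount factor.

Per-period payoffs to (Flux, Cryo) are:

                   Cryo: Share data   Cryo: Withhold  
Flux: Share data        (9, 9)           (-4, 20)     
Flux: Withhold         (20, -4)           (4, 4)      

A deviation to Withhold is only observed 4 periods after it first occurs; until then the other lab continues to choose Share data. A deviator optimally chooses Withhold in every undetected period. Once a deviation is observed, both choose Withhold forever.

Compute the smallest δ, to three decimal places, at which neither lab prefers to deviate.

0.911

The best deviation is to choose Withhold for all 4 undetected periods, earning 20 each, then 4 forever once detected.
Deviation value: 20(1−δ^4)/(1−δ) + 4δ^4/(1−δ); cooperation value: 9/(1−δ).
IC: 9 ≥ 20(1−δ^4) + 4δ^4 = 20 − 16δ^4.
So δ^4 ≥ 11/16, giving δ ≥ (11/16)^(1/4) ≈ 0.911.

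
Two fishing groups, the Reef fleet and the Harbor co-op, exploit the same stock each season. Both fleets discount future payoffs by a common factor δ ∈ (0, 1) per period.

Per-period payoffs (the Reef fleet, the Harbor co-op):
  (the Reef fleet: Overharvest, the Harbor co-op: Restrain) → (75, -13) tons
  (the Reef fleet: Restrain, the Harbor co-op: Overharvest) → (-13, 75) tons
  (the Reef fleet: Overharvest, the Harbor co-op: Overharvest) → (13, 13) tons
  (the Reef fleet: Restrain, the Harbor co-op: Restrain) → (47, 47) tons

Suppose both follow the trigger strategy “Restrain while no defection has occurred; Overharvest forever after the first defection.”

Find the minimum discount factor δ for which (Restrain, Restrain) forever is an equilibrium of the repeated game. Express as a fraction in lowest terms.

Under grim trigger the critical discount factor is (T−C)/(T−P) with T = 75, C = 47, P = 13.
δ* = (75−47)/(75−13) = 28/62 = 14/31.

14/31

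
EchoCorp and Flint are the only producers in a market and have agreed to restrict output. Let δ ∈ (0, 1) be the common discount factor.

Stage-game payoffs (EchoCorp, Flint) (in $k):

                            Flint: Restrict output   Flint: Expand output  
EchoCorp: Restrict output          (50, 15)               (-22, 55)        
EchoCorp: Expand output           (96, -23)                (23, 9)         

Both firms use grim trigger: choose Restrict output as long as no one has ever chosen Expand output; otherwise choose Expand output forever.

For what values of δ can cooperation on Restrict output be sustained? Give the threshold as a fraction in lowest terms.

For EchoCorp: deviation gain 96−50 = 46, per-period punishment loss 50−23 = 27. IC gives δ ≥ 46/73.
For Flint: gain 40, loss 6 per period, so δ ≥ 40/46 = 20/23.
The tighter constraint is Flint's, so cooperation needs δ ≥ 20/23.

20/23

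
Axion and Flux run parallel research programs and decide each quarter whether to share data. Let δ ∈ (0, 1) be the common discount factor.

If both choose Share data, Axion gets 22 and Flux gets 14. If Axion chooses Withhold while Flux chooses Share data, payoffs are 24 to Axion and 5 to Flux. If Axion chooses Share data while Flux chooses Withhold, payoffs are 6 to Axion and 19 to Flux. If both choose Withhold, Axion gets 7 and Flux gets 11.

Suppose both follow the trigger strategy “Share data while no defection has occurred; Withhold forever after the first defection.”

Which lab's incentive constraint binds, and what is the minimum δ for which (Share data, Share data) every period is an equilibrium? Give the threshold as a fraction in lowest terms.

Flux; δ ≥ 5/8

Axion: cooperation gives 22 each period; deviation gives 24 once then 7 forever.
  22/(1−δ) ≥ 24 + 7δ/(1−δ) ⇒ δ ≥ 2/17.
Flux: cooperation gives 14 each period; deviation gives 19 once then 11 forever.
  δ ≥ 5/8.
Both must hold, so the binding constraint is Flux's: δ ≥ 5/8.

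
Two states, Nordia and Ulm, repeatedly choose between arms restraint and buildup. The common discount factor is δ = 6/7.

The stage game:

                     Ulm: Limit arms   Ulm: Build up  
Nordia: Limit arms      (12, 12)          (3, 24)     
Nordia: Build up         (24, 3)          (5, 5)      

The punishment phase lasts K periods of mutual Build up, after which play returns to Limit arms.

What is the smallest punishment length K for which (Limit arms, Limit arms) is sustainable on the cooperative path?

3

Need Σ_{k=1}^{K} δ^k ≥ (24−12)/(12−5) = 1.7143 at δ = 6/7.
At K = 2 the sum is 1.5918 < 1.7143; at K = 3 it is 2.2216 ≥ 1.7143.
So the minimum punishment length is K = 3.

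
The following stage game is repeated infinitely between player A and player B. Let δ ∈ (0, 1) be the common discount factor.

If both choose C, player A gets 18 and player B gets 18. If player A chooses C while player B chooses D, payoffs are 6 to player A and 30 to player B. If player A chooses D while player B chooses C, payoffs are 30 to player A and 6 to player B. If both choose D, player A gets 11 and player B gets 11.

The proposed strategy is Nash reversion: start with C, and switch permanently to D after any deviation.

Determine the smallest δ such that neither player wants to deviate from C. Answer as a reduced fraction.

18/(1−δ) ≥ 30 + 11δ/(1−δ)
18 ≥ 30 − 19δ
δ ≥ 12/19.

12/19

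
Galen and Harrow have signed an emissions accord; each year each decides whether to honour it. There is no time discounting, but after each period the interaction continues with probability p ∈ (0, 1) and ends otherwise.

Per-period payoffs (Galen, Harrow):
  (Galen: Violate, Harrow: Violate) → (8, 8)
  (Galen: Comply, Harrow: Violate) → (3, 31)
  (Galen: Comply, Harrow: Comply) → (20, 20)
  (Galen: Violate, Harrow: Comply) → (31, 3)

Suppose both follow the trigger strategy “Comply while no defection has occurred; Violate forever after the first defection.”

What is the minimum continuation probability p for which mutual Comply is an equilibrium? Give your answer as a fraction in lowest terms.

11/23

Expected cooperation value is 20 + p·20 + p²·20 + … = 20/(1−p); deviation gives 31 + p·8/(1−p).
20 ≥ 31(1−p) + 8p ⇒ 23p ≥ 11 ⇒ p ≥ 11/23.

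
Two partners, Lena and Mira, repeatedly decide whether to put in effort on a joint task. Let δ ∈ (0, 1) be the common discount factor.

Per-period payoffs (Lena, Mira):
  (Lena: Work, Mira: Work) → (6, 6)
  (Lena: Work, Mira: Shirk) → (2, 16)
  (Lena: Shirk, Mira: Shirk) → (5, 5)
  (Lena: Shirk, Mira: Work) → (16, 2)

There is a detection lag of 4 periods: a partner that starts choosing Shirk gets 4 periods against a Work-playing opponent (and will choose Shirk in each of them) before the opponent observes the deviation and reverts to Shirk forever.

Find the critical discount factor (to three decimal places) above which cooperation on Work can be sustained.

The best deviation is to choose Shirk for all 4 undetected periods, earning 16 each, then 5 forever once detected.
Deviation value: 16(1−δ^4)/(1−δ) + 5δ^4/(1−δ); cooperation value: 6/(1−δ).
IC: 6 ≥ 16(1−δ^4) + 5δ^4 = 16 − 11δ^4.
So δ^4 ≥ 10/11, giving δ ≥ (10/11)^(1/4) ≈ 0.976.

0.976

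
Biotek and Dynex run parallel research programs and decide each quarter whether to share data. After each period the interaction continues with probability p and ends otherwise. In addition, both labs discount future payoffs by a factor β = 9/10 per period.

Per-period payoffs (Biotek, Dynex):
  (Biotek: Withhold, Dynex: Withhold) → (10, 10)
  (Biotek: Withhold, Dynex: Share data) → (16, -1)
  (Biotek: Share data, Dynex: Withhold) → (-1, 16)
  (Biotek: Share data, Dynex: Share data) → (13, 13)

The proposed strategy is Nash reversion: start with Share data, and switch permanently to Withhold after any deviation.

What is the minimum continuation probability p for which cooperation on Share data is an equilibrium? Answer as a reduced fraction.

5/9

With continuation probability p and discount β, the effective per-period discount factor is βp.
Grim-trigger IC: βp ≥ (16−13)/(16−10) = 1/2.
So p ≥ (1/2)/(9/10) = 5/9.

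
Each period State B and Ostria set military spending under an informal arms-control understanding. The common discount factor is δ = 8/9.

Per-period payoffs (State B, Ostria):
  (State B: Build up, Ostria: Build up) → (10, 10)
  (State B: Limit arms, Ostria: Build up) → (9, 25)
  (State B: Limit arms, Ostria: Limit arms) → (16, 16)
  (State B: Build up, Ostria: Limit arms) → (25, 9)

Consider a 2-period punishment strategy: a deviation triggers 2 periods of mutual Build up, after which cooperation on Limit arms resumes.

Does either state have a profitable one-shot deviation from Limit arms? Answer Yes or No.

A one-shot deviation gives 25 now, then 10 for 2 periods, then back to 16.
Gain from deviating: (25−16) today; loss: (16−10) in each of the next 2 periods.
No-deviation condition: (16−10)(δ+…+δ^2) ≥ 25−16, i.e. δ+…+δ^2 ≥ 3/2.
At δ = 8/9: δ+…+δ^2 = 1.6790 ≥ 1.5000.
So cooperation is sustainable.

No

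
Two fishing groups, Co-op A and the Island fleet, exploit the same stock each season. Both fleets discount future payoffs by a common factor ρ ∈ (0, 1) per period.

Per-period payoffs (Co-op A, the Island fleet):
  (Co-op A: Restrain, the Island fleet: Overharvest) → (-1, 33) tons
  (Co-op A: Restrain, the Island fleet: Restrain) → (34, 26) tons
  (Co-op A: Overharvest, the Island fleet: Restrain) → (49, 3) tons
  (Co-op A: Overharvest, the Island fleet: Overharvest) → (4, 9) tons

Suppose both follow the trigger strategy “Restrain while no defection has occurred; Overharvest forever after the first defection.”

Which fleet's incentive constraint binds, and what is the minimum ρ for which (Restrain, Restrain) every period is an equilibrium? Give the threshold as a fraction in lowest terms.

Co-op A; ρ ≥ 1/3

For Co-op A: deviation gain 49−34 = 15, per-period punishment loss 34−4 = 30. IC gives ρ ≥ 15/45 = 1/3.
For the Island fleet: gain 7, loss 17 per period, so ρ ≥ 7/24.
The tighter constraint is Co-op A's, so cooperation needs ρ ≥ 1/3.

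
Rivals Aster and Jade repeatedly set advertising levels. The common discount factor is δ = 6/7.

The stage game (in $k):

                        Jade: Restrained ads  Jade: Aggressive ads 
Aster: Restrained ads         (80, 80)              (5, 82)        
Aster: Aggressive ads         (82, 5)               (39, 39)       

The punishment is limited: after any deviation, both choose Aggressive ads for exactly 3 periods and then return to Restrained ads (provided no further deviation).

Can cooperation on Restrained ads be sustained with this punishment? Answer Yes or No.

Comparing payoff streams over the 4 periods until play realigns: cooperate → 80(1+δ+…+δ^3); deviate → 82 + 39(δ+…+δ^3).
Cooperation is sustained iff (80−39)(δ+…+δ^3) ≥ 82−80.
δ+…+δ^3 = 6/7·(1−(6/7)^3)/(1−6/7) = 2.2216, and (82−80)/(80−39) = 0.0488.
2.2216 ≥ 0.0488, so cooperation is sustainable.

Yes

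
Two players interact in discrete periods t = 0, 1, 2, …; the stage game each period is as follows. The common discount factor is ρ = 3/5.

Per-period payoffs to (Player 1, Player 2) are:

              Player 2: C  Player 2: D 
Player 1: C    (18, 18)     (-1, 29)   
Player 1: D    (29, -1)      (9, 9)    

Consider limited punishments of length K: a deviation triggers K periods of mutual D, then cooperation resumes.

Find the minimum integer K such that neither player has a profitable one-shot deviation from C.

4

No profitable deviation requires (18−9)(ρ+…+ρ^K) ≥ 29−18, i.e. ρ+…+ρ^K ≥ 11/9 ≈ 1.2222.
With ρ = 3/5, the partial sums are K=1: 0.6000, K=2: 0.9600, K=3: 1.1760, K=4: 1.3056.
K = 4 is the first length at which the sum reaches 1.2222.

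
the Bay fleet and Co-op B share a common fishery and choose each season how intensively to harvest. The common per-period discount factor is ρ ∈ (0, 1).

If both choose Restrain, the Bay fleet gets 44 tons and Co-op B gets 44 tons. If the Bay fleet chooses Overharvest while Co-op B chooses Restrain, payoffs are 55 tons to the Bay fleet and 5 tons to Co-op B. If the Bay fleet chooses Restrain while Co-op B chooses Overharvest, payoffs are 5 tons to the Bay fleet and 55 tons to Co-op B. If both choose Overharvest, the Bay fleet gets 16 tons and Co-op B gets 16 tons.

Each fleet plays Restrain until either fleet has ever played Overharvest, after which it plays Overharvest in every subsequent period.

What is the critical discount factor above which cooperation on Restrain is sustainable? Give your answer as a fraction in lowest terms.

44/(1−ρ) ≥ 55 + 16ρ/(1−ρ)
44 ≥ 55 − 39ρ
ρ ≥ 11/39.

11/39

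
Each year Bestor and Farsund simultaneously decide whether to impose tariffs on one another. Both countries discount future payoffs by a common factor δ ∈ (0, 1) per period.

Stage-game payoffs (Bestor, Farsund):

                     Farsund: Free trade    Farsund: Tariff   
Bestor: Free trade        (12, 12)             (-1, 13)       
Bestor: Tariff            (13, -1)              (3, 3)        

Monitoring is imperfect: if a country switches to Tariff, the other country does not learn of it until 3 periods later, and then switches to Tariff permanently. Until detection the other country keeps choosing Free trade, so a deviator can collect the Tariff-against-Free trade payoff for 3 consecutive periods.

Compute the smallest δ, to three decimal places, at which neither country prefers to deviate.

0.464

A deviator earns 13 for 3 periods, then 3 forever; cooperating earns 12 forever. Multiplying the IC by (1−δ):
12 ≥ 13(1−δ^3) + 3δ^3, so 10·δ^3 ≥ 1 and δ^3 ≥ 1/10.
δ ≥ (1/10)^(1/3) ≈ 0.464.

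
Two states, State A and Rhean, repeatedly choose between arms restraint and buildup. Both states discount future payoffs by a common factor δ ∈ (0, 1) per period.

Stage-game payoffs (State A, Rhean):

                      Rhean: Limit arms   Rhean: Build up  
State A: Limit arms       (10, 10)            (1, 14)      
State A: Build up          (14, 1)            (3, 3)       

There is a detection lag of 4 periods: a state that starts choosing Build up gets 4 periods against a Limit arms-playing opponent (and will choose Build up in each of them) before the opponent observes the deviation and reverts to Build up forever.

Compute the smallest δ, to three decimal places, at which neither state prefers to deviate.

A deviator earns 14 for 4 periods, then 3 forever; cooperating earns 10 forever. Multiplying the IC by (1−δ):
10 ≥ 14(1−δ^4) + 3δ^4, so 11·δ^4 ≥ 4 and δ^4 ≥ 4/11.
δ ≥ (4/11)^(1/4) ≈ 0.777.

0.777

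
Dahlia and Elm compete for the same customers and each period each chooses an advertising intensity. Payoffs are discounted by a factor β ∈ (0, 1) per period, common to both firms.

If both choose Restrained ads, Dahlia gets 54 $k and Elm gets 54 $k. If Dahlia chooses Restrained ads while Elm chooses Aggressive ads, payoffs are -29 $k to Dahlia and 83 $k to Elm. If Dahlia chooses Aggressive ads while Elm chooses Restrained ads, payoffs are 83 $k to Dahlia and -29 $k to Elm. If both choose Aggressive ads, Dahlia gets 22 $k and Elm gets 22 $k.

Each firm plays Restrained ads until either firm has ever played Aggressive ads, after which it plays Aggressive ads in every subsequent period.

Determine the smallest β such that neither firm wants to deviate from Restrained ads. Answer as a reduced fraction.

One-period gain from deviating is 83 − 54 = 29. The loss is 54 − 22 = 32 in every subsequent period, with present value 32·β/(1−β).
Deviation is unprofitable when 32·β/(1−β) ≥ 29, i.e. β/(1−β) ≥ 29/32.
Equivalently β ≥ 29/(29+32) = 29/61.

29/61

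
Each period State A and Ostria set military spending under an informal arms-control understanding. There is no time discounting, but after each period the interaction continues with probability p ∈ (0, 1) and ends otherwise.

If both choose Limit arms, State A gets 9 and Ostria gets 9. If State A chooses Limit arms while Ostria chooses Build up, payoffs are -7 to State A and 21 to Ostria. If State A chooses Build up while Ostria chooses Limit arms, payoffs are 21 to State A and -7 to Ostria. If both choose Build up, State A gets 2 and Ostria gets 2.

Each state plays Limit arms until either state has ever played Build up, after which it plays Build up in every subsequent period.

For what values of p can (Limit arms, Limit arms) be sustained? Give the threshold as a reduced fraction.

12/19

Expected cooperation value is 9 + p·9 + p²·9 + … = 9/(1−p); deviation gives 21 + p·2/(1−p).
9 ≥ 21(1−p) + 2p ⇒ 19p ≥ 12 ⇒ p ≥ 12/19.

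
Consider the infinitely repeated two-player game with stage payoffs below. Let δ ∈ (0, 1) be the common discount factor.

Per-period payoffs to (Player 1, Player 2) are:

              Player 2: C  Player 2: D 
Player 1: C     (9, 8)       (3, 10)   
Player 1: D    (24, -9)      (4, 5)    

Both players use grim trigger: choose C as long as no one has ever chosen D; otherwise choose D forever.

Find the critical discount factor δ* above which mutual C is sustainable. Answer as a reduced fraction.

Player 1's threshold: (24−9)/(24−4) = 3/4.
Player 2's threshold: (10−8)/(10−5) = 2/5.
3/4 > 2/5, so Player 1 binds and δ* = 3/4.

3/4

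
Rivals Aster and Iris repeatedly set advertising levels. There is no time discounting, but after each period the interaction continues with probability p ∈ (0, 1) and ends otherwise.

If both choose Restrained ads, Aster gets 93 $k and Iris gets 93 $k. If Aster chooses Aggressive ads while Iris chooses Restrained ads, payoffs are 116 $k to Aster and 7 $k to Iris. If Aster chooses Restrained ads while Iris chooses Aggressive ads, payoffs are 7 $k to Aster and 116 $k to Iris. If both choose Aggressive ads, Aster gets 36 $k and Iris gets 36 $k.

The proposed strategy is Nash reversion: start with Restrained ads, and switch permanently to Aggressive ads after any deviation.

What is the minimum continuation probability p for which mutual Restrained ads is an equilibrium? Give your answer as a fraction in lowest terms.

23/80

Expected cooperation value is 93 + p·93 + p²·93 + … = 93/(1−p); deviation gives 116 + p·36/(1−p).
93 ≥ 116(1−p) + 36p ⇒ 80p ≥ 23 ⇒ p ≥ 23/80.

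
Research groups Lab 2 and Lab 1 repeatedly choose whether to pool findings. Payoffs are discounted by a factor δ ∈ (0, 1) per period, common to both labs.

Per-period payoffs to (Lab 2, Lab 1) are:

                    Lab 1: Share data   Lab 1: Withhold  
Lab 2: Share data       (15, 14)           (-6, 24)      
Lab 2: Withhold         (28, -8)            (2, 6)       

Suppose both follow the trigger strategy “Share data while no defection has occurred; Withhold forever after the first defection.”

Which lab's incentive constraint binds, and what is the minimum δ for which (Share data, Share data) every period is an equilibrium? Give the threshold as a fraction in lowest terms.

Lab 2: cooperation gives 15 each period; deviation gives 28 once then 2 forever.
  15/(1−δ) ≥ 28 + 2δ/(1−δ) ⇒ δ ≥ 13/26 = 1/2.
Lab 1: cooperation gives 14 each period; deviation gives 24 once then 6 forever.
  δ ≥ 10/18 = 5/9.
Both must hold, so the binding constraint is Lab 1's: δ ≥ 5/9.

Lab 1; δ ≥ 5/9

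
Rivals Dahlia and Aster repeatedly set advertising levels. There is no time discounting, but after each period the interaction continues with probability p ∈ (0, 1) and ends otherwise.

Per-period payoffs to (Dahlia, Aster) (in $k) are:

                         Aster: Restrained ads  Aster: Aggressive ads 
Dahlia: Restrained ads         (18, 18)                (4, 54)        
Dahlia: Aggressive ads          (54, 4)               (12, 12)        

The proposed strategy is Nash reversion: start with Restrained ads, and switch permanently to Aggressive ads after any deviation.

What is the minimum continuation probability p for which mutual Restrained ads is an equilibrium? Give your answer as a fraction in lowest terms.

6/7

With no time discounting, the continuation probability p plays the role of the discount factor.
Grim-trigger IC: 18/(1−p) ≥ 54 + 12p/(1−p) ⇒ p ≥ (54−18)/(54−12) = 6/7.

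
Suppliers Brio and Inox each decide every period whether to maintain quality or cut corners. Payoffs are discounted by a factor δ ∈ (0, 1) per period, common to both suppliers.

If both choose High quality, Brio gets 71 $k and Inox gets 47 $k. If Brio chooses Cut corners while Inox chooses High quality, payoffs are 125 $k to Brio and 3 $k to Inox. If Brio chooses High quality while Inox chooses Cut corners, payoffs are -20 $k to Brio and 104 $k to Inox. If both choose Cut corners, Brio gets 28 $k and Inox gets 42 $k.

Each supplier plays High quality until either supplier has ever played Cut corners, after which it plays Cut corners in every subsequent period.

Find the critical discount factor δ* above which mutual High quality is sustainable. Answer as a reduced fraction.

57/62

Brio's threshold: (125−71)/(125−28) = 54/97.
Inox's threshold: (104−47)/(104−42) = 57/62.
54/97 < 57/62, so Inox binds and δ* = 57/62.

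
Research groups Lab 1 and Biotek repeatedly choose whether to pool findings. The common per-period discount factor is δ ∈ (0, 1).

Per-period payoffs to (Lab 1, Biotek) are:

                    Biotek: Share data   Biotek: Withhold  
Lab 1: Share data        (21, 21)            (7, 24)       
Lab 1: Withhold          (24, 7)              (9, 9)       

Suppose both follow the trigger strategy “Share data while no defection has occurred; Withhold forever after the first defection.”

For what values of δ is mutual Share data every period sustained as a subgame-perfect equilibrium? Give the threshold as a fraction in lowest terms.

Cooperation forever yields 21 each period: 21/(1−δ).
Deviating yields 24 once, then 9 forever: 24 + 9δ/(1−δ).
No profitable deviation requires 21/(1−δ) ≥ 24 + 9δ/(1−δ).
Multiplying by (1−δ): 21 ≥ 24(1−δ) + 9δ = 24 − 15δ.
So 15δ ≥ 3, i.e. δ ≥ 3/15 = 1/5.

1/5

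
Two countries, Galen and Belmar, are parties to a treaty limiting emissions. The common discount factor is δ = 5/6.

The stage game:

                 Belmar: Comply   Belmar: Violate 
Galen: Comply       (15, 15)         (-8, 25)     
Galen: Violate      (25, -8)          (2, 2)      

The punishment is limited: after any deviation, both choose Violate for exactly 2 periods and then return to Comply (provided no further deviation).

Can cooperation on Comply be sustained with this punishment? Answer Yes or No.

A one-shot deviation gives 25 now, then 2 for 2 periods, then back to 15.
Gain from deviating: (25−15) today; loss: (15−2) in each of the next 2 periods.
No-deviation condition: (15−2)(δ+…+δ^2) ≥ 25−15, i.e. δ+…+δ^2 ≥ 10/13.
At δ = 5/6: δ+…+δ^2 = 1.5278 ≥ 0.7692.
So cooperation is sustainable.

Yes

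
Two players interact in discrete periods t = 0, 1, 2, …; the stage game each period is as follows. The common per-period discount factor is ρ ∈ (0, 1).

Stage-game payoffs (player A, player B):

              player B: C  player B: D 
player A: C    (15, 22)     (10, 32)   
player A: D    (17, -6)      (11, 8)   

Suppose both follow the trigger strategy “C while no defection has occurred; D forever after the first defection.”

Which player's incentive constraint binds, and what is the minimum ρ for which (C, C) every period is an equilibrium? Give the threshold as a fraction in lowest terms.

player A: cooperation gives 15 each period; deviation gives 17 once then 11 forever.
  15/(1−ρ) ≥ 17 + 11ρ/(1−ρ) ⇒ ρ ≥ 2/6 = 1/3.
player B: cooperation gives 22 each period; deviation gives 32 once then 8 forever.
  ρ ≥ 10/24 = 5/12.
Both must hold, so the binding constraint is player B's: ρ ≥ 5/12.

player B; ρ ≥ 5/12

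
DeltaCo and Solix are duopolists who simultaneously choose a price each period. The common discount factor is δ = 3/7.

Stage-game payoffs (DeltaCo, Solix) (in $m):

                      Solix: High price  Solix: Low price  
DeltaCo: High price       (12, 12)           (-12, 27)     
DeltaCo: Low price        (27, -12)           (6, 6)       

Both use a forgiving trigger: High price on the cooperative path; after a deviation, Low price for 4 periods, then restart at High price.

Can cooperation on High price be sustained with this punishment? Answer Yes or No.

No

A one-shot deviation gives 27 now, then 6 for 4 periods, then back to 12.
Gain from deviating: (27−12) today; loss: (12−6) in each of the next 4 periods.
No-deviation condition: (12−6)(δ+…+δ^4) ≥ 27−12, i.e. δ+…+δ^4 ≥ 5/2.
At δ = 3/7: δ+…+δ^4 = 0.7247 < 2.5000.
So cooperation is not sustainable.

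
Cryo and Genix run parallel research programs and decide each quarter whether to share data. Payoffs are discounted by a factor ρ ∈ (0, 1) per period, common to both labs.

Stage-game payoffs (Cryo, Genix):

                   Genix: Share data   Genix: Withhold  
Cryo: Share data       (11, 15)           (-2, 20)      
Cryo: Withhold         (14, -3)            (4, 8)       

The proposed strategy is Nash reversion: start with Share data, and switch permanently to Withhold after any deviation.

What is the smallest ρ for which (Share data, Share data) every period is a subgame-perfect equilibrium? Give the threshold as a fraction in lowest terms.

Cryo: cooperation gives 11 each period; deviation gives 14 once then 4 forever.
  11/(1−ρ) ≥ 14 + 4ρ/(1−ρ) ⇒ ρ ≥ 3/10.
Genix: cooperation gives 15 each period; deviation gives 20 once then 8 forever.
  ρ ≥ 5/12.
Both must hold, so the binding constraint is Genix's: ρ ≥ 5/12.

5/12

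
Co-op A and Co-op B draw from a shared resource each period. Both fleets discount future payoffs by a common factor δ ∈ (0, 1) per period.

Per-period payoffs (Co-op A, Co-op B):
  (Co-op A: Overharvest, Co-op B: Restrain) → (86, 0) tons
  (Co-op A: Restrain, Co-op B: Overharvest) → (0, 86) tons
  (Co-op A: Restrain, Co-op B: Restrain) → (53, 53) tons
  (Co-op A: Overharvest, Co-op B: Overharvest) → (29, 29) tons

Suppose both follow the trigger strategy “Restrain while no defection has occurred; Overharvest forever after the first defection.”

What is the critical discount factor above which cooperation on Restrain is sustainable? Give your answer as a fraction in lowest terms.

Cooperation forever yields 53 each period: 53/(1−δ).
Deviating yields 86 once, then 29 forever: 86 + 29δ/(1−δ).
No profitable deviation requires 53/(1−δ) ≥ 86 + 29δ/(1−δ).
Multiplying by (1−δ): 53 ≥ 86(1−δ) + 29δ = 86 − 57δ.
So 57δ ≥ 33, i.e. δ ≥ 33/57 = 11/19.

11/19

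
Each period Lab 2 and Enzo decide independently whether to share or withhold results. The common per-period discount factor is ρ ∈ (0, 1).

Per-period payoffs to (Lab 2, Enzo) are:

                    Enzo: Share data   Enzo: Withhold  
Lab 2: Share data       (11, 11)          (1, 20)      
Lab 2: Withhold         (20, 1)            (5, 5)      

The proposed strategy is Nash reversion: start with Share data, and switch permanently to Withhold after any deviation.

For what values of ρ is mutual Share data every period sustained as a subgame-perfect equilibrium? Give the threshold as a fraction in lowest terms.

One-period gain from deviating is 20 − 11 = 9. The loss is 11 − 5 = 6 in every subsequent period, with present value 6·ρ/(1−ρ).
Deviation is unprofitable when 6·ρ/(1−ρ) ≥ 9, i.e. ρ/(1−ρ) ≥ 3/2.
Equivalently ρ ≥ 9/(9+6) = 3/5.

3/5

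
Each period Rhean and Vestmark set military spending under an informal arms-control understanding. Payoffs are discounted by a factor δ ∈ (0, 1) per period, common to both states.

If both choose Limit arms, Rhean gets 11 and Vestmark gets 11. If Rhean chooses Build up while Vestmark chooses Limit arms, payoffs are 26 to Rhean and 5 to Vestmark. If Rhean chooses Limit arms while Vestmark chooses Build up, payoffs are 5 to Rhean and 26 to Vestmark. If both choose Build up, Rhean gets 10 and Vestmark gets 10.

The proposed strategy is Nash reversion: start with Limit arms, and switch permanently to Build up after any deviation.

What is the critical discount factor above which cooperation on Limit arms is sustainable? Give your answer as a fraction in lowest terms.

15/16

One-period gain from deviating is 26 − 11 = 15. The loss is 11 − 10 = 1 in every subsequent period, with present value 1·δ/(1−δ).
Deviation is unprofitable when 1·δ/(1−δ) ≥ 15, i.e. δ/(1−δ) ≥ 15.
Equivalently δ ≥ 15/(15+1) = 15/16.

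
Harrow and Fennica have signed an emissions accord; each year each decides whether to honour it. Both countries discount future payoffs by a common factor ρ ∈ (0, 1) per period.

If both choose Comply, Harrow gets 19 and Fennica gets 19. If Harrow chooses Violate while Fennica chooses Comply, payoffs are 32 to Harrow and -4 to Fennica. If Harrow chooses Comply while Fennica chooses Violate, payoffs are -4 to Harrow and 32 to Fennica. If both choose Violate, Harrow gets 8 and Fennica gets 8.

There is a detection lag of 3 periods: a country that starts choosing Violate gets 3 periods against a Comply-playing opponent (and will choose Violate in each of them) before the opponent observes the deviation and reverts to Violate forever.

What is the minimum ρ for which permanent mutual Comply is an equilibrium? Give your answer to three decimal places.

0.815

A deviator earns 32 for 3 periods, then 8 forever; cooperating earns 19 forever. Multiplying the IC by (1−ρ):
19 ≥ 32(1−ρ^3) + 8ρ^3, so 24·ρ^3 ≥ 13 and ρ^3 ≥ 13/24.
ρ ≥ (13/24)^(1/3) ≈ 0.815.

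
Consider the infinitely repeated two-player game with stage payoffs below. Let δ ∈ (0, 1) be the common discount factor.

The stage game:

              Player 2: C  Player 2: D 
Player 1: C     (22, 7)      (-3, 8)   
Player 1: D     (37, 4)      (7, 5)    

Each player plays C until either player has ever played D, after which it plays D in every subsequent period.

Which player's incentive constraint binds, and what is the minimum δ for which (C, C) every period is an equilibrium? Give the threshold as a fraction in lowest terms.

Player 1's threshold: (37−22)/(37−7) = 1/2.
Player 2's threshold: (8−7)/(8−5) = 1/3.
1/2 > 1/3, so Player 1 binds and δ* = 1/2.

Player 1; δ ≥ 1/2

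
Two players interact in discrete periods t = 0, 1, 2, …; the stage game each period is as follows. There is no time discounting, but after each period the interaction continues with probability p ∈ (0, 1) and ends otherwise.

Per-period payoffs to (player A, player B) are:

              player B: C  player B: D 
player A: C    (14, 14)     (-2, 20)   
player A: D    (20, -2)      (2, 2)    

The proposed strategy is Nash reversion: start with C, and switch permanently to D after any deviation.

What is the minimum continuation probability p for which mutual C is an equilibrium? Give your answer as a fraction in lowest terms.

1/3

Expected cooperation value is 14 + p·14 + p²·14 + … = 14/(1−p); deviation gives 20 + p·2/(1−p).
14 ≥ 20(1−p) + 2p ⇒ 18p ≥ 6 ⇒ p ≥ 6/18 = 1/3.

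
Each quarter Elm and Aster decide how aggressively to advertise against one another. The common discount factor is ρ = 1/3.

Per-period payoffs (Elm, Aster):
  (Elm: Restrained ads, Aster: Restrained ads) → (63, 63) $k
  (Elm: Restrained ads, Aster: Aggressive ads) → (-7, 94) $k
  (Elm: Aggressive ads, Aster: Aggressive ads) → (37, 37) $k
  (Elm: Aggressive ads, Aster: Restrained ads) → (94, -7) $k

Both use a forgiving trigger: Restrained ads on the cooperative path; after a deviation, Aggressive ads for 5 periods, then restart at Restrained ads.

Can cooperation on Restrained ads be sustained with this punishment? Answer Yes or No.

No

Comparing payoff streams over the 6 periods until play realigns: cooperate → 63(1+ρ+…+ρ^5); deviate → 94 + 37(ρ+…+ρ^5).
Cooperation is sustained iff (63−37)(ρ+…+ρ^5) ≥ 94−63.
ρ+…+ρ^5 = 1/3·(1−(1/3)^5)/(1−1/3) = 0.4979, and (94−63)/(63−37) = 1.1923.
0.4979 < 1.1923, so cooperation is not sustainable.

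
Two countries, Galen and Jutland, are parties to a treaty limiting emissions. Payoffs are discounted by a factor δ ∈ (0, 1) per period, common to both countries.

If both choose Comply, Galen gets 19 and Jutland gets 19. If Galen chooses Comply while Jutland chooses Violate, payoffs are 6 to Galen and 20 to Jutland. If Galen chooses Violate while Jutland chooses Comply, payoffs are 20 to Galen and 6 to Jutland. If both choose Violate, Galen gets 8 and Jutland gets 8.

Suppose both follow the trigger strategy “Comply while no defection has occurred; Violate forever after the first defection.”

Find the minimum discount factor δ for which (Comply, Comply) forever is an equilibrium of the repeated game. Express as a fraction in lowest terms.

19/(1−δ) ≥ 20 + 8δ/(1−δ)
19 ≥ 20 − 12δ
δ ≥ 1/12.

1/12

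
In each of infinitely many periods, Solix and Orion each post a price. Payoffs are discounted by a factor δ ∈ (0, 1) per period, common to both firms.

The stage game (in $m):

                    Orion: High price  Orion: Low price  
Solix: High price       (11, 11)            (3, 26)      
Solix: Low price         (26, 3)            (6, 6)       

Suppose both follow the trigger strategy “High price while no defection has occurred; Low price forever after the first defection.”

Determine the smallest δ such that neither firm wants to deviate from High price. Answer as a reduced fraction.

3/4

One-period gain from deviating is 26 − 11 = 15. The loss is 11 − 6 = 5 in every subsequent period, with present value 5·δ/(1−δ).
Deviation is unprofitable when 5·δ/(1−δ) ≥ 15, i.e. δ/(1−δ) ≥ 3.
Equivalently δ ≥ 15/(15+5) = 3/4.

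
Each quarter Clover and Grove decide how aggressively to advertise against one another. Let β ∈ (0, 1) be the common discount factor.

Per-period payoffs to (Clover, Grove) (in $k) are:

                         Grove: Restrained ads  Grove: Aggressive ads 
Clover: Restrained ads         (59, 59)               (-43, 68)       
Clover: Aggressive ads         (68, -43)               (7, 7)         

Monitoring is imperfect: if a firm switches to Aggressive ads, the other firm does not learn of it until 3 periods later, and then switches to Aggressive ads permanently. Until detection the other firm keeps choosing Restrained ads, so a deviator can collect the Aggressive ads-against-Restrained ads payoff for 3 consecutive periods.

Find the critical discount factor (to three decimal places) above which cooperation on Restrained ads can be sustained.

0.528

Deviating for the 3 undetected periods gains 68−59 = 9 per period over cooperation, then loses 59−7 = 52 per period forever once punishment starts.
Gain: 9(1 + β + … + β^2); loss: 52·β^3/(1−β).
No profitable deviation ⇔ 9(1−β^3) ≤ 52·β^3, i.e. β^3 ≥ 9/(9+52) = 9/61.
Hence β ≥ (9/61)^(1/3) ≈ 0.528.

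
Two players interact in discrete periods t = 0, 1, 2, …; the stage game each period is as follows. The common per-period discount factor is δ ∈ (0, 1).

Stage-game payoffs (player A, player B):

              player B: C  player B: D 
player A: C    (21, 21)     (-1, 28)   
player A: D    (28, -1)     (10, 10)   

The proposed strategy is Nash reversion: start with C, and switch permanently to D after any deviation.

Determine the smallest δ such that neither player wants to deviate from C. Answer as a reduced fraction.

7/18

Cooperation forever yields 21 each period: 21/(1−δ).
Deviating yields 28 once, then 10 forever: 28 + 10δ/(1−δ).
No profitable deviation requires 21/(1−δ) ≥ 28 + 10δ/(1−δ).
Multiplying by (1−δ): 21 ≥ 28(1−δ) + 10δ = 28 − 18δ.
So 18δ ≥ 7, i.e. δ ≥ 7/18.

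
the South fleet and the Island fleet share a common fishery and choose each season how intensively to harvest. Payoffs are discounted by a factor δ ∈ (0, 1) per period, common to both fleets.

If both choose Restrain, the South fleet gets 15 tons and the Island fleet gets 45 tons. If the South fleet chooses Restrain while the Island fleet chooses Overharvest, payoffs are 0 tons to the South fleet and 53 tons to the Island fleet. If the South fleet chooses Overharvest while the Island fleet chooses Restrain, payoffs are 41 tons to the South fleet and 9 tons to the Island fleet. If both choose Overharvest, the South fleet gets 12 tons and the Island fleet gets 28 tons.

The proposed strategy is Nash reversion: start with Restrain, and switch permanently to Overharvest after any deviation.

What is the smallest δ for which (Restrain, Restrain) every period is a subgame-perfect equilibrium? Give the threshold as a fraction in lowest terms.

26/29

the South fleet: cooperation gives 15 each period; deviation gives 41 once then 12 forever.
  15/(1−δ) ≥ 41 + 12δ/(1−δ) ⇒ δ ≥ 26/29.
the Island fleet: cooperation gives 45 each period; deviation gives 53 once then 28 forever.
  δ ≥ 8/25.
Both must hold, so the binding constraint is the South fleet's: δ ≥ 26/29.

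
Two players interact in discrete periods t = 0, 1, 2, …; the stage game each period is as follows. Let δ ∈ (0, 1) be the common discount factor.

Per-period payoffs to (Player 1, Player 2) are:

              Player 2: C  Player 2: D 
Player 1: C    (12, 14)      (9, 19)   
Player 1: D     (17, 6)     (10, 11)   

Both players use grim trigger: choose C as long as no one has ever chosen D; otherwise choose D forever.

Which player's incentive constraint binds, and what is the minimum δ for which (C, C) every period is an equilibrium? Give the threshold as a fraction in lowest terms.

For Player 1: deviation gain 17−12 = 5, per-period punishment loss 12−10 = 2. IC gives δ ≥ 5/7.
For Player 2: gain 5, loss 3 per period, so δ ≥ 5/8.
The tighter constraint is Player 1's, so cooperation needs δ ≥ 5/7.

Player 1; δ ≥ 5/7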